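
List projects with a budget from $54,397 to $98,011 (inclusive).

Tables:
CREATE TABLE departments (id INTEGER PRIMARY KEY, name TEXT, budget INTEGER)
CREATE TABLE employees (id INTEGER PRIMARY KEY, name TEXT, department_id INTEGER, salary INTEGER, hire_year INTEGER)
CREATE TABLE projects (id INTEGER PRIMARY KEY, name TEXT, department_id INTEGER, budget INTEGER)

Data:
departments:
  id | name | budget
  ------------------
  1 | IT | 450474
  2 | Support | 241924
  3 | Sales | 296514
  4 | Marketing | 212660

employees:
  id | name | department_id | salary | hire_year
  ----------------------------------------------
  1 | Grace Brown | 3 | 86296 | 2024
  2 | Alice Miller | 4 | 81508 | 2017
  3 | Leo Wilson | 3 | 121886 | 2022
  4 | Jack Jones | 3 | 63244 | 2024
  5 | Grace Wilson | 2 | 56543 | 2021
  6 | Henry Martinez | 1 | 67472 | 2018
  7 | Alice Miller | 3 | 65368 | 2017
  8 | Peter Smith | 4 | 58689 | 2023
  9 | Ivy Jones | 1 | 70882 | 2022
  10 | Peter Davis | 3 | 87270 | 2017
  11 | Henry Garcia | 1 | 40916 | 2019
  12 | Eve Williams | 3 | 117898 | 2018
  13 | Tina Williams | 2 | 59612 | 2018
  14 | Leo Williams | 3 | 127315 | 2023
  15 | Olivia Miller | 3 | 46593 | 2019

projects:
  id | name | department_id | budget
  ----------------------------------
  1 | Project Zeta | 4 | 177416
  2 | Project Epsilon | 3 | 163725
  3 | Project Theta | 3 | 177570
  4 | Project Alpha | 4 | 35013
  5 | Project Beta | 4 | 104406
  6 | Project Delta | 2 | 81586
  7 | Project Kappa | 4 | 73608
SELECT name, budget FROM projects WHERE budget BETWEEN 54397 AND 98011

Execution result:
name | budget
Project Delta | 81586
Project Kappa | 73608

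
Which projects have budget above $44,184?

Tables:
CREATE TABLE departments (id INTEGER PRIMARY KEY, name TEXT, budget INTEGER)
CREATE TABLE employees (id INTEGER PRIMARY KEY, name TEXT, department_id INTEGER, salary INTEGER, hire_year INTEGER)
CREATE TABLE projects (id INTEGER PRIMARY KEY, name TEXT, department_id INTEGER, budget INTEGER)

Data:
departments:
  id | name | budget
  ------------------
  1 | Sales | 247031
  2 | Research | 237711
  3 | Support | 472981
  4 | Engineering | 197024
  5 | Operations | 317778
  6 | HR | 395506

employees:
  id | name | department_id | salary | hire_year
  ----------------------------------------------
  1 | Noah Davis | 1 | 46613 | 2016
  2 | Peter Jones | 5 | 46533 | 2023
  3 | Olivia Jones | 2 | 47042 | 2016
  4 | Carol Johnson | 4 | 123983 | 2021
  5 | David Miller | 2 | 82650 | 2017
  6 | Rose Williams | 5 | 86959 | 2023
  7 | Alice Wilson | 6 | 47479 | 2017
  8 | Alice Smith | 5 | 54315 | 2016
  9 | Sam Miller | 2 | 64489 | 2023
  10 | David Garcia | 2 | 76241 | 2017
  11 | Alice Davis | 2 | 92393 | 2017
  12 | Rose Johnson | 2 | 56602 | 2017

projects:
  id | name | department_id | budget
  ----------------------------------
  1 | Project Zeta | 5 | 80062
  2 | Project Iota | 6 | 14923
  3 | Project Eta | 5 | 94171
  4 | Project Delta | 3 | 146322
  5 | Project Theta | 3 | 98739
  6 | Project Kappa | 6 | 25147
SELECT name, budget FROM projects WHERE budget > 44184

Execution result:
name | budget
Project Zeta | 80062
Project Eta | 94171
Project Delta | 146322
Project Theta | 98739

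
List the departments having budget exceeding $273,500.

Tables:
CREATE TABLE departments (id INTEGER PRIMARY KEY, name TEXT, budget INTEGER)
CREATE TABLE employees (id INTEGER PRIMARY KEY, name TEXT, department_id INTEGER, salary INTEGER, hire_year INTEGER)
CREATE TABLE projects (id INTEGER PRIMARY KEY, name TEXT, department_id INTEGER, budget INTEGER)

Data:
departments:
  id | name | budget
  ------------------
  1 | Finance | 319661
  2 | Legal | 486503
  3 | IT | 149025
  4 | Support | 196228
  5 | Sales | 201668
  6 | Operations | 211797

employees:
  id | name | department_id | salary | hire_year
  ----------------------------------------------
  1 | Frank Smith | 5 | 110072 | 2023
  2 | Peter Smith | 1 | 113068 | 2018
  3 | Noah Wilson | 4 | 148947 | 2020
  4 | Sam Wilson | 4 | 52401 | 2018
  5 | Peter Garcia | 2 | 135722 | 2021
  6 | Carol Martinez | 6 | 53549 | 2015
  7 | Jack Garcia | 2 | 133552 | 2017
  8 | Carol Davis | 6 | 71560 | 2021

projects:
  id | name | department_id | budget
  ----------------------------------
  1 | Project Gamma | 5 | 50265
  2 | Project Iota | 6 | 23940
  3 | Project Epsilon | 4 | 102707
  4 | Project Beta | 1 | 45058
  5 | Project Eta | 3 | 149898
SELECT name, budget FROM departments WHERE budget > 273500

Execution result:
name | budget
Finance | 319661
Legal | 486503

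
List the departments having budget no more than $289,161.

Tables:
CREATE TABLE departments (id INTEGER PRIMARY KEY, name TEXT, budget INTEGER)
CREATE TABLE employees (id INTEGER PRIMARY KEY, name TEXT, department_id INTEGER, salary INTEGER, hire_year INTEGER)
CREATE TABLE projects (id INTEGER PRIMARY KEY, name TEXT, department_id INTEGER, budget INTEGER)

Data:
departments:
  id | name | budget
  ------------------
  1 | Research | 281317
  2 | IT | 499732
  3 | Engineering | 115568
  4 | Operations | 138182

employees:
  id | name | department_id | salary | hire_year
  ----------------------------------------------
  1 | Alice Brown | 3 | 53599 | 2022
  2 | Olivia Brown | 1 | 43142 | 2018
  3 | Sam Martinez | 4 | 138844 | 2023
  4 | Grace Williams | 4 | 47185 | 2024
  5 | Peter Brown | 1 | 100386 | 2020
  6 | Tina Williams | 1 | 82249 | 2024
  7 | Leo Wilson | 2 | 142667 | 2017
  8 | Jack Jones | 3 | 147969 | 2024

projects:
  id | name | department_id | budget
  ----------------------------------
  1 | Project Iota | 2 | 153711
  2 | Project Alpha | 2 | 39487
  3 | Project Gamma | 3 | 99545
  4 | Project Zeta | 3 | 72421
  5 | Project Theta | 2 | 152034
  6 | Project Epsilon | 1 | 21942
SELECT name, budget FROM departments WHERE budget <= 289161

Execution result:
name | budget
Research | 281317
Engineering | 115568
Operations | 138182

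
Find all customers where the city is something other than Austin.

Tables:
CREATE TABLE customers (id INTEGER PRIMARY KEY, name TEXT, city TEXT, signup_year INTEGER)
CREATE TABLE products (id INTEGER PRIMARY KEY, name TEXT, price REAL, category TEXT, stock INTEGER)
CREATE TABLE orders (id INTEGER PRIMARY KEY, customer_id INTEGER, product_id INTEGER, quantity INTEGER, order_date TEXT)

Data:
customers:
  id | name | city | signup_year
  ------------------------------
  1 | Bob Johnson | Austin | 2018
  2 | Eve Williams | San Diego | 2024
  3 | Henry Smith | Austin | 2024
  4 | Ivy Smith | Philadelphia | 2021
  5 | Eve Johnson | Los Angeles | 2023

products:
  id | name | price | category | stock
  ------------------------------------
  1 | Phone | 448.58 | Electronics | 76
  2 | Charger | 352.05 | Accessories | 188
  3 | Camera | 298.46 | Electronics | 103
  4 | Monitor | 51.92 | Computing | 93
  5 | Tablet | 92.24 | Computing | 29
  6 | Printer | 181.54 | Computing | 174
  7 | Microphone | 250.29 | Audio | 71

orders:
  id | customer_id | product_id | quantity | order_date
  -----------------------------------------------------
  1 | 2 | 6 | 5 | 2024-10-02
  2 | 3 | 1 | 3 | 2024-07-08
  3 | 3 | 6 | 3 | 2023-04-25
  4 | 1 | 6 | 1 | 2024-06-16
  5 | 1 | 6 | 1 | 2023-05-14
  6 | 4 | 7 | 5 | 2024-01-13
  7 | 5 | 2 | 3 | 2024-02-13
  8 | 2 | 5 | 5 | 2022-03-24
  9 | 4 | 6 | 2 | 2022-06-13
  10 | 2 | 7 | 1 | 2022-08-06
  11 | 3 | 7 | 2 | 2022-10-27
SELECT name, city FROM customers WHERE city <> 'Austin'

Execution result:
name | city
Eve Williams | San Diego
Ivy Smith | Philadelphia
Eve Johnson | Los Angeles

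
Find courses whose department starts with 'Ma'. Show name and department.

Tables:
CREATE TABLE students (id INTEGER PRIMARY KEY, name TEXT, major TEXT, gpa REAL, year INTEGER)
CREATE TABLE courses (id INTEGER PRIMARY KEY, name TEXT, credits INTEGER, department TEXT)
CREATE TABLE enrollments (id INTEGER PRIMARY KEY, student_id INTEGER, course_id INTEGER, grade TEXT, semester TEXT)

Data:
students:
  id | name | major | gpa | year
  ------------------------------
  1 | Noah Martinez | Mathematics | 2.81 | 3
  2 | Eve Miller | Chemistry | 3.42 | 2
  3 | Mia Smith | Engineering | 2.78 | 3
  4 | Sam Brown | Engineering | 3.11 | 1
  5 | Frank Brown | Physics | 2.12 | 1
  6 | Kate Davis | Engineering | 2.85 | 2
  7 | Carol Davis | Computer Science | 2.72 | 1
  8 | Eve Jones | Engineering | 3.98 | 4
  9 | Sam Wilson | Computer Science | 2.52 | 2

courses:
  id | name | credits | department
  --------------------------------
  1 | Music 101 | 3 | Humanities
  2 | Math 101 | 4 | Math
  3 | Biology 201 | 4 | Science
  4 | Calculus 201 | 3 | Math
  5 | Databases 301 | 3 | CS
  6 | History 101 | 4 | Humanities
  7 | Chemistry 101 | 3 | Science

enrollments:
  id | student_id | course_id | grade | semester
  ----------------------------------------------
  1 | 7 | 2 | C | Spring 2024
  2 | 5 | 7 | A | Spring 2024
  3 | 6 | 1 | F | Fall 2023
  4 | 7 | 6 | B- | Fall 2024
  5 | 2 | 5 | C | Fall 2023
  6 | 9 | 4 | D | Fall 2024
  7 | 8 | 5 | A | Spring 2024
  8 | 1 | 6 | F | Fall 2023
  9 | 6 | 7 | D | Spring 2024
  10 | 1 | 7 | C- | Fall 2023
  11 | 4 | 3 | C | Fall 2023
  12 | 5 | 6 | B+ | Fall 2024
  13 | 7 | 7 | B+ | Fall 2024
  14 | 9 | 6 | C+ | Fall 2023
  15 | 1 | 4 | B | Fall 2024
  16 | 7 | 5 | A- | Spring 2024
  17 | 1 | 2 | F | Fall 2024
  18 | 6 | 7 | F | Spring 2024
SELECT name, department FROM courses WHERE department LIKE 'Ma%'

Execution result:
name | department
Math 101 | Math
Calculus 201 | Math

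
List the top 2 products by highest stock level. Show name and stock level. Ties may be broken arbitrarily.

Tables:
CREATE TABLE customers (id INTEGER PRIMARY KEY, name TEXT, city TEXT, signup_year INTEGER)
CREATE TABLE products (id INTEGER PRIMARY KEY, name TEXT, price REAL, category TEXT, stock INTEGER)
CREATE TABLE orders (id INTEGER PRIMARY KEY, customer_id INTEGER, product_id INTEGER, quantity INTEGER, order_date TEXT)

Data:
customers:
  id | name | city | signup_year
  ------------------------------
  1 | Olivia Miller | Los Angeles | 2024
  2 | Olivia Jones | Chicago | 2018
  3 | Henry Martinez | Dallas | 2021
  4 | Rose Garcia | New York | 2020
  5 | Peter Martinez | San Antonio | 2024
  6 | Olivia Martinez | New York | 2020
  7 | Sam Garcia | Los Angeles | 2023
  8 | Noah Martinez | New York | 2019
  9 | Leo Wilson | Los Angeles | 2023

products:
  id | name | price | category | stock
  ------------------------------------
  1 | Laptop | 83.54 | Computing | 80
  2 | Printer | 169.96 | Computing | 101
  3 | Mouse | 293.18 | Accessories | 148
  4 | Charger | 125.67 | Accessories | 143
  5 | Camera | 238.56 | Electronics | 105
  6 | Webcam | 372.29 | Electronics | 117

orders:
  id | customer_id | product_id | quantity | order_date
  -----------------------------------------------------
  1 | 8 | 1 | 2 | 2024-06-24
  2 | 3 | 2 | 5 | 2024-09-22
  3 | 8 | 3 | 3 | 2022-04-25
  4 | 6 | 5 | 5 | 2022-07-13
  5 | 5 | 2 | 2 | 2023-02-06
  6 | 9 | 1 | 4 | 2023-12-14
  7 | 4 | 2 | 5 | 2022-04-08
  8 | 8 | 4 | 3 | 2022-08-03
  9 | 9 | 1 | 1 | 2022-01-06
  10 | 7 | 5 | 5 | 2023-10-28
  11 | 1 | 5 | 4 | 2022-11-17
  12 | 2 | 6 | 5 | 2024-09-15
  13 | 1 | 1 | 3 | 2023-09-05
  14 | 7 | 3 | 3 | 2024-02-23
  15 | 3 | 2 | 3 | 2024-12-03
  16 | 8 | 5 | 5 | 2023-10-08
SELECT name, stock FROM products ORDER BY stock DESC LIMIT 2

Execution result:
name | stock
Mouse | 148
Charger | 143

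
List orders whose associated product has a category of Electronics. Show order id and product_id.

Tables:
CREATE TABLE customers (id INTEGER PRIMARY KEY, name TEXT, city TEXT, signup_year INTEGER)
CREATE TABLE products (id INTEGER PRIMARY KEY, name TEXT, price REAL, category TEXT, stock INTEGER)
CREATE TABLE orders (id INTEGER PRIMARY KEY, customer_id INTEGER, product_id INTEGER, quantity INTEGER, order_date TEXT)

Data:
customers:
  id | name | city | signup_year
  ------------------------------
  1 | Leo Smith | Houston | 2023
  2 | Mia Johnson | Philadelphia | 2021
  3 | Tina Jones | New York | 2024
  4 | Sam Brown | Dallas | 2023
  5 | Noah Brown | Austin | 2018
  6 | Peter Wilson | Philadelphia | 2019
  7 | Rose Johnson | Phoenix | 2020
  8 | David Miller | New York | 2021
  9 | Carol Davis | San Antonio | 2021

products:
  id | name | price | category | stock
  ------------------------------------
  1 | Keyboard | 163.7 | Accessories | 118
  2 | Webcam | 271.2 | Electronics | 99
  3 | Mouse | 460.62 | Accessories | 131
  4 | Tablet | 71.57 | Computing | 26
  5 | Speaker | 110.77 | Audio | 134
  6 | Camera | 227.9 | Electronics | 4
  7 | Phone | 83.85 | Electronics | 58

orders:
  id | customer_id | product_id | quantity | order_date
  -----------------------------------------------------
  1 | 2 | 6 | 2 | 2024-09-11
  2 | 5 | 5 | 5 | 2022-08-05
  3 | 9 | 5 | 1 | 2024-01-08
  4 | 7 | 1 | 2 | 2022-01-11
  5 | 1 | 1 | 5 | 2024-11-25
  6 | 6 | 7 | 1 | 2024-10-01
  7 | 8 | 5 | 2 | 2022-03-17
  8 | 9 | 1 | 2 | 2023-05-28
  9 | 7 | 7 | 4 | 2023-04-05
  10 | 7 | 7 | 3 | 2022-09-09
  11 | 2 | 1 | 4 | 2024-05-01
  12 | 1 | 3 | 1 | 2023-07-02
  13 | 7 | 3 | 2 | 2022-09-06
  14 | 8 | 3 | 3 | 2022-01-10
SELECT id, product_id FROM orders WHERE product_id IN (SELECT id FROM products WHERE category = 'Electronics')

Execution result:
id | product_id
1 | 6
6 | 7
9 | 7
10 | 7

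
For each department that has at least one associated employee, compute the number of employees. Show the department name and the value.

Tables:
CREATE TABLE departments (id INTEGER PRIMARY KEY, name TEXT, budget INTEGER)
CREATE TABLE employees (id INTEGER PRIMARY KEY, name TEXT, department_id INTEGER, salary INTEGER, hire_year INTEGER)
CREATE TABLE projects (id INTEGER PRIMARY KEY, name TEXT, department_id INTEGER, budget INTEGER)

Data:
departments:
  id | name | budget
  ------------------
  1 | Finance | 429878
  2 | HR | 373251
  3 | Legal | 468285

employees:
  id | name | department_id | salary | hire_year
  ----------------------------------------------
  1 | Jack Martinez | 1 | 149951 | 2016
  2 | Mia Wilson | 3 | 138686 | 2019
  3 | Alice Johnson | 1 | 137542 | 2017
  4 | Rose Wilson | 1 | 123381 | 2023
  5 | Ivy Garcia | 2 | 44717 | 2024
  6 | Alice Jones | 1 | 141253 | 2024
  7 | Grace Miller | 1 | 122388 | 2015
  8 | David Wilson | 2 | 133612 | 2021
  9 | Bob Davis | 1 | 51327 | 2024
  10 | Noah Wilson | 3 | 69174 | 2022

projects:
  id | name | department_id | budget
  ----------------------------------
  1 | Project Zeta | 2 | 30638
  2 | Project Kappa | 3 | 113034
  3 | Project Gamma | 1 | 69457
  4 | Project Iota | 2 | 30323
SELECT p.name, COUNT(*) AS n FROM employees c JOIN departments p ON c.department_id = p.id GROUP BY p.id, p.name

Execution result:
name | n
Finance | 6
HR | 2
Legal | 2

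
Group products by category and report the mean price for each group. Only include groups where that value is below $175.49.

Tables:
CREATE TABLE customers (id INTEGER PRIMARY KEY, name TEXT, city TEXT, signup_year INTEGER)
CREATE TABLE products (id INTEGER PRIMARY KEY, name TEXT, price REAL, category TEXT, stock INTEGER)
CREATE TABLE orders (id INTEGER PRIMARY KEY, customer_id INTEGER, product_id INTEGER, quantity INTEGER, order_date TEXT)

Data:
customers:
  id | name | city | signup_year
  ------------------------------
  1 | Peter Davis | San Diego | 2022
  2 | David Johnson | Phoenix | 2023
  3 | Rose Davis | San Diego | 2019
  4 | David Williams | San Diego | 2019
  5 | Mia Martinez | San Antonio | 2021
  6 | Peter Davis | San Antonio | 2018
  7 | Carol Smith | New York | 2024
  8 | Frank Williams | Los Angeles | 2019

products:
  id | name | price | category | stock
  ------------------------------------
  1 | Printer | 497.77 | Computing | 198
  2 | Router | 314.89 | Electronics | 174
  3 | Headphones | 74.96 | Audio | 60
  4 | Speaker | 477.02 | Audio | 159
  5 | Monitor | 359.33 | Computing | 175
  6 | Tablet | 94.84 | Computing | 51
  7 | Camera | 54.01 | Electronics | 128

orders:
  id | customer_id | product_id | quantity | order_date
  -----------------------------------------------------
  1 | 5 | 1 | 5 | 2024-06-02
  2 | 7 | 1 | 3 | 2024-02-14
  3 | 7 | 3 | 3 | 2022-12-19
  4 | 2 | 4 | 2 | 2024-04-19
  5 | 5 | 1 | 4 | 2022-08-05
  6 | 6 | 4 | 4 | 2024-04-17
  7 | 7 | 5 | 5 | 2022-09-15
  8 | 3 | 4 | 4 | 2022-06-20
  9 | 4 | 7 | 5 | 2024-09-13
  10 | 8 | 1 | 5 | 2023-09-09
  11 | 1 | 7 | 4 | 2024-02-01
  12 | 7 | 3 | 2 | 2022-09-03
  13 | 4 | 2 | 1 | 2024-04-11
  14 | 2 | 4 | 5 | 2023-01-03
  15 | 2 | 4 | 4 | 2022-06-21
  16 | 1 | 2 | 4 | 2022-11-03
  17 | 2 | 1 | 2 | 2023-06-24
SELECT category, AVG(price) AS avg_price FROM products GROUP BY category HAVING AVG(price) < 175.49

Execution result:
(no rows)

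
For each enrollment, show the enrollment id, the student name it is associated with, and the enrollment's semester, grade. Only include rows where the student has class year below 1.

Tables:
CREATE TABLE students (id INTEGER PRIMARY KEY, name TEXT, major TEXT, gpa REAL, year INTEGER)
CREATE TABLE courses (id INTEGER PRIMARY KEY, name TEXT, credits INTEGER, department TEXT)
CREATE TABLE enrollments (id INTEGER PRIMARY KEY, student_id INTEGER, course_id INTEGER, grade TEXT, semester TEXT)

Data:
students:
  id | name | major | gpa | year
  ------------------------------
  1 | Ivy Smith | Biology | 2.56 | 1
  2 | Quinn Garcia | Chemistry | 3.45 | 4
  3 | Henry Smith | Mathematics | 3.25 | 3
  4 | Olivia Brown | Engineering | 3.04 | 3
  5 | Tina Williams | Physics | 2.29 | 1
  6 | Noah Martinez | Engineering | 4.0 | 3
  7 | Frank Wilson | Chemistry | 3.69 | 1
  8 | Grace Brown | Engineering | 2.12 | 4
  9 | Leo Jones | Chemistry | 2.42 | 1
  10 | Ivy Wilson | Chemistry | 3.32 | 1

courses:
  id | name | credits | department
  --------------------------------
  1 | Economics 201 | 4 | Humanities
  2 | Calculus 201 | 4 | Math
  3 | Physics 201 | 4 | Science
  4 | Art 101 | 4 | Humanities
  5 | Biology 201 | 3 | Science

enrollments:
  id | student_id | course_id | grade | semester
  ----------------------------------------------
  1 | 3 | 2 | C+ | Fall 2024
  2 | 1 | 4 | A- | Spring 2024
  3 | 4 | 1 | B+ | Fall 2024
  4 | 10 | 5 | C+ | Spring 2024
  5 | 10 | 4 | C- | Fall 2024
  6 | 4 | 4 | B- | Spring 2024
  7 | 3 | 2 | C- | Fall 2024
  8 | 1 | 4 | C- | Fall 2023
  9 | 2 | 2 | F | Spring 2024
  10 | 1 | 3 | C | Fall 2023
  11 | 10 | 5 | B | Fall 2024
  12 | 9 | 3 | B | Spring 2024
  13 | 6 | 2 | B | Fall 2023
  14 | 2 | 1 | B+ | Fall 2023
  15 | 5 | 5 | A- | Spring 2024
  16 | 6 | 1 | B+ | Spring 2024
SELECT c.id, p.name AS student, c.semester, c.grade FROM enrollments c JOIN students p ON c.student_id = p.id WHERE p.year < 1

Execution result:
(no rows)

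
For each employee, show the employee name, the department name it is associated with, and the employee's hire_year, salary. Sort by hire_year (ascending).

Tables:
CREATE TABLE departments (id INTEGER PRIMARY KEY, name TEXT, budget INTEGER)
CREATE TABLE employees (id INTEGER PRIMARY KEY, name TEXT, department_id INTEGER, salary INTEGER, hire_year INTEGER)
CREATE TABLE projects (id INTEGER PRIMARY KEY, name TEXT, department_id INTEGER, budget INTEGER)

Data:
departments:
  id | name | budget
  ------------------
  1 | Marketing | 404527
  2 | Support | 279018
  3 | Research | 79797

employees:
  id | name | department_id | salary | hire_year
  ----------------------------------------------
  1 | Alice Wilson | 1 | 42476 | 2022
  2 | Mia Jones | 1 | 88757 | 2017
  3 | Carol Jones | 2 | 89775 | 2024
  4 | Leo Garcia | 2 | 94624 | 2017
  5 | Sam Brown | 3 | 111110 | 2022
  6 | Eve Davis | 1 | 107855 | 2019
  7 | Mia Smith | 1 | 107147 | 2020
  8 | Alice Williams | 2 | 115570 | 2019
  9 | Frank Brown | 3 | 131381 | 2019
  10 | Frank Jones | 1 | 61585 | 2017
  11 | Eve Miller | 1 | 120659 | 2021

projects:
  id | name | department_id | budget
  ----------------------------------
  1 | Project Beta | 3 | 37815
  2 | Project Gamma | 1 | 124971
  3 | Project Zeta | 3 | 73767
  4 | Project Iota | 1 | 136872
SELECT c.name, p.name AS department, c.hire_year, c.salary FROM employees c JOIN departments p ON c.department_id = p.id ORDER BY c.hire_year ASC

Execution result:
name | department | hire_year | salary
Mia Jones | Marketing | 2017 | 88757
Leo Garcia | Support | 2017 | 94624
Frank Jones | Marketing | 2017 | 61585
Eve Davis | Marketing | 2019 | 107855
Alice Williams | Support | 2019 | 115570
Frank Brown | Research | 2019 | 131381
Mia Smith | Marketing | 2020 | 107147
Eve Miller | Marketing | 2021 | 120659
Alice Wilson | Marketing | 2022 | 42476
Sam Brown | Research | 2022 | 111110
Carol Jones | Support | 2024 | 89775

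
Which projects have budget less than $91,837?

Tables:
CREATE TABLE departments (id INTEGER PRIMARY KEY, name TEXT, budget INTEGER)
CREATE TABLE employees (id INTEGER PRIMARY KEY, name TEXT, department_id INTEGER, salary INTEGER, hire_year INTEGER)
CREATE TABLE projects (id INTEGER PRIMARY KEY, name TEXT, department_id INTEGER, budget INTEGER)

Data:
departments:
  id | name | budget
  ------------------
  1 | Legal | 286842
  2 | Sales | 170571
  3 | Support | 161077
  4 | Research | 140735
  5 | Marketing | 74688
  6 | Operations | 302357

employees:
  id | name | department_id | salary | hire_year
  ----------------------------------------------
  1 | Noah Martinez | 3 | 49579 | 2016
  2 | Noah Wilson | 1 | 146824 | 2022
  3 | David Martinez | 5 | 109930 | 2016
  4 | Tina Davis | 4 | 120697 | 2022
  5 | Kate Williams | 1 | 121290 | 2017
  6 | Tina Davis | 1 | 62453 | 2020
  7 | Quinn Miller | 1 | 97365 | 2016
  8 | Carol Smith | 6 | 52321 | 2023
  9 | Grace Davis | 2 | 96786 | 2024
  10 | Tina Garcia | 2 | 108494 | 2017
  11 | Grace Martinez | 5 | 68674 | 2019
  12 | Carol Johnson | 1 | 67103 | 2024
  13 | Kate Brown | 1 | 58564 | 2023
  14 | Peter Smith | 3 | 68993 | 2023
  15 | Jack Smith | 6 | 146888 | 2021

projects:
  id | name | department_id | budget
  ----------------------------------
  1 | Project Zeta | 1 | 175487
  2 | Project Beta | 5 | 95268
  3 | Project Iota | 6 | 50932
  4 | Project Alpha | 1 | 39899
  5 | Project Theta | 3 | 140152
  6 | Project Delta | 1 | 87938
SELECT name, budget FROM projects WHERE budget < 91837

Execution result:
name | budget
Project Iota | 50932
Project Alpha | 39899
Project Delta | 87938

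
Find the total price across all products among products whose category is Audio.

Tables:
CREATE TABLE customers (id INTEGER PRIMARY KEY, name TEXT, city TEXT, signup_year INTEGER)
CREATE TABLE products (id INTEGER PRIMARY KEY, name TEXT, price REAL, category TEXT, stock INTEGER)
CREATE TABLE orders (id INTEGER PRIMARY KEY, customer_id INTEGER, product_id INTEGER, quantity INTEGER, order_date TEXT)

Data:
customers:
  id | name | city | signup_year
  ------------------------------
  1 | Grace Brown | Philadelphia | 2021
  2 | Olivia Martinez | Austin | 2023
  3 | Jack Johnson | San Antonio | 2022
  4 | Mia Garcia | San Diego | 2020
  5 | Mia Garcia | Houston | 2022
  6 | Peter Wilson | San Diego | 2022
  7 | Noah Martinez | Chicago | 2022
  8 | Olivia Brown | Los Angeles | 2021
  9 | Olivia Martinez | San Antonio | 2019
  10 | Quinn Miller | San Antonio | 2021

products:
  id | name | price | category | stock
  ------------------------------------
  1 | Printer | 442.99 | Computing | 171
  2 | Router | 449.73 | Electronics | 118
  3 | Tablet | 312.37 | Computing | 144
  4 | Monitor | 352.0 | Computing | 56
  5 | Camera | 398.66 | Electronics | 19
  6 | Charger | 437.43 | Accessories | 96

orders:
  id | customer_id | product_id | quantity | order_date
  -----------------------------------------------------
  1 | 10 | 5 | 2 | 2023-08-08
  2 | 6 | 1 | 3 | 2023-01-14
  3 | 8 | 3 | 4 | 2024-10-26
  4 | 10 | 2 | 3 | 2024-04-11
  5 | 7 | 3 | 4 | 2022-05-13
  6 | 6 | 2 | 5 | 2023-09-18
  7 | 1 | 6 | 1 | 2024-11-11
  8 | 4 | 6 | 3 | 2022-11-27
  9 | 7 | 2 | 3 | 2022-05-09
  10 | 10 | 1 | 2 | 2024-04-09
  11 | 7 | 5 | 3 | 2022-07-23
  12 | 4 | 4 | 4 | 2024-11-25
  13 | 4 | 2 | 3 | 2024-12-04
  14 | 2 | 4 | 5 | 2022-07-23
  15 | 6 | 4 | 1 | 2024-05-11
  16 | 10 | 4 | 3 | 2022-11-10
SELECT SUM(price) FROM products WHERE category = 'Audio'

Execution result:
NULL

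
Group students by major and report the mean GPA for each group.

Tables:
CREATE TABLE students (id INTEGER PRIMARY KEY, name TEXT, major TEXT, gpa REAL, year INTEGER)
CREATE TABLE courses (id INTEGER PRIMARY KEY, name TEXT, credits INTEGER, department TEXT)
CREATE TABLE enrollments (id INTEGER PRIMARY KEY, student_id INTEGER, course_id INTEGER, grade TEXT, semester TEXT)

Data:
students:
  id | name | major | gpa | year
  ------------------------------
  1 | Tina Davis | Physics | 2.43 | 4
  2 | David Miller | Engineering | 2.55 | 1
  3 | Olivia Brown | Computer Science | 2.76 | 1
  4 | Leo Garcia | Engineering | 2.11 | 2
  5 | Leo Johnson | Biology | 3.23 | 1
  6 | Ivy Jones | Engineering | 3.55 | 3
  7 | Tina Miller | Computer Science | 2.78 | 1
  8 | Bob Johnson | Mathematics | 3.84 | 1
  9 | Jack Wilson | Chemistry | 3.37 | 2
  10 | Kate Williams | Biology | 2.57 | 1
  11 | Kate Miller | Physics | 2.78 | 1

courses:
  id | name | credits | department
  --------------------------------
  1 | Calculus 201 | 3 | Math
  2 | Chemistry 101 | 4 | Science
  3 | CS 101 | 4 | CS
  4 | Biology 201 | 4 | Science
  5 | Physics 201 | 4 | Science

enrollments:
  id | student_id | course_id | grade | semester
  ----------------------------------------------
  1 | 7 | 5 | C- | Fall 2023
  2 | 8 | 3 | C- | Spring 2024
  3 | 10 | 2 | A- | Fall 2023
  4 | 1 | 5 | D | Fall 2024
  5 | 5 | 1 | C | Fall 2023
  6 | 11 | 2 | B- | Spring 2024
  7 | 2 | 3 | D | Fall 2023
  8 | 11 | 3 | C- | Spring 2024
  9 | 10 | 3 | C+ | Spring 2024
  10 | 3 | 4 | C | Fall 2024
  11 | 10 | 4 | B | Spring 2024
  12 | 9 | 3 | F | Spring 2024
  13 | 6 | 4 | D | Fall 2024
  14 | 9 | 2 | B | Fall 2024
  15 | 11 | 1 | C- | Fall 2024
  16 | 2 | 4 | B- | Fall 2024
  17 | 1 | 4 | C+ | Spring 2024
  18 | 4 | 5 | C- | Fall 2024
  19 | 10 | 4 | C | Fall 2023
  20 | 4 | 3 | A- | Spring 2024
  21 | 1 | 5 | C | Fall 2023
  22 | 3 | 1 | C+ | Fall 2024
SELECT major, AVG(gpa) AS avg_gpa FROM students GROUP BY major

Execution result:
major | avg_gpa
Biology | 2.90
Chemistry | 3.37
Computer Science | 2.77
Engineering | 2.74
Mathematics | 3.84
Physics | 2.61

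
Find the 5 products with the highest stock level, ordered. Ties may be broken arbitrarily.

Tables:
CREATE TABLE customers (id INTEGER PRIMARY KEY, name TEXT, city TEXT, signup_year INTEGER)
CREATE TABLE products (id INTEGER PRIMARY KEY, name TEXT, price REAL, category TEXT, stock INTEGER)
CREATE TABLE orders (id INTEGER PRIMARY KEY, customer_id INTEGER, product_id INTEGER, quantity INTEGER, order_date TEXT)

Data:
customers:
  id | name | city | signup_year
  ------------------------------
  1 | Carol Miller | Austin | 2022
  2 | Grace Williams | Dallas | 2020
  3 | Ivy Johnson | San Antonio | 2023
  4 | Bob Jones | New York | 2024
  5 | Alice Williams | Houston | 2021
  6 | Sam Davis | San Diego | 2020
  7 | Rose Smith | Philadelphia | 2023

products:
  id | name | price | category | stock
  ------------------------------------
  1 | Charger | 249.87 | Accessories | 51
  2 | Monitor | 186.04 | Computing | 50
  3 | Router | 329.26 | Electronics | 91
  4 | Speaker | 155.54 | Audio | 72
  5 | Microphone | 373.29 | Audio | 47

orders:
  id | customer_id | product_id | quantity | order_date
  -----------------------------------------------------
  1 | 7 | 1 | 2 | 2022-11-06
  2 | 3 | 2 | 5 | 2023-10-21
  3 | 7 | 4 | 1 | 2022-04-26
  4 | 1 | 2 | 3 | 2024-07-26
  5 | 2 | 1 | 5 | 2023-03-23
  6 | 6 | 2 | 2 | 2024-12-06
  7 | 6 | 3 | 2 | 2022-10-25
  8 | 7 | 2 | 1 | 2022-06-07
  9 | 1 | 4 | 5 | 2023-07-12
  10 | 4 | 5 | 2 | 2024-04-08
SELECT name, stock FROM products ORDER BY stock DESC LIMIT 5

Execution result:
name | stock
Router | 91
Speaker | 72
Charger | 51
Monitor | 50
Microphone | 47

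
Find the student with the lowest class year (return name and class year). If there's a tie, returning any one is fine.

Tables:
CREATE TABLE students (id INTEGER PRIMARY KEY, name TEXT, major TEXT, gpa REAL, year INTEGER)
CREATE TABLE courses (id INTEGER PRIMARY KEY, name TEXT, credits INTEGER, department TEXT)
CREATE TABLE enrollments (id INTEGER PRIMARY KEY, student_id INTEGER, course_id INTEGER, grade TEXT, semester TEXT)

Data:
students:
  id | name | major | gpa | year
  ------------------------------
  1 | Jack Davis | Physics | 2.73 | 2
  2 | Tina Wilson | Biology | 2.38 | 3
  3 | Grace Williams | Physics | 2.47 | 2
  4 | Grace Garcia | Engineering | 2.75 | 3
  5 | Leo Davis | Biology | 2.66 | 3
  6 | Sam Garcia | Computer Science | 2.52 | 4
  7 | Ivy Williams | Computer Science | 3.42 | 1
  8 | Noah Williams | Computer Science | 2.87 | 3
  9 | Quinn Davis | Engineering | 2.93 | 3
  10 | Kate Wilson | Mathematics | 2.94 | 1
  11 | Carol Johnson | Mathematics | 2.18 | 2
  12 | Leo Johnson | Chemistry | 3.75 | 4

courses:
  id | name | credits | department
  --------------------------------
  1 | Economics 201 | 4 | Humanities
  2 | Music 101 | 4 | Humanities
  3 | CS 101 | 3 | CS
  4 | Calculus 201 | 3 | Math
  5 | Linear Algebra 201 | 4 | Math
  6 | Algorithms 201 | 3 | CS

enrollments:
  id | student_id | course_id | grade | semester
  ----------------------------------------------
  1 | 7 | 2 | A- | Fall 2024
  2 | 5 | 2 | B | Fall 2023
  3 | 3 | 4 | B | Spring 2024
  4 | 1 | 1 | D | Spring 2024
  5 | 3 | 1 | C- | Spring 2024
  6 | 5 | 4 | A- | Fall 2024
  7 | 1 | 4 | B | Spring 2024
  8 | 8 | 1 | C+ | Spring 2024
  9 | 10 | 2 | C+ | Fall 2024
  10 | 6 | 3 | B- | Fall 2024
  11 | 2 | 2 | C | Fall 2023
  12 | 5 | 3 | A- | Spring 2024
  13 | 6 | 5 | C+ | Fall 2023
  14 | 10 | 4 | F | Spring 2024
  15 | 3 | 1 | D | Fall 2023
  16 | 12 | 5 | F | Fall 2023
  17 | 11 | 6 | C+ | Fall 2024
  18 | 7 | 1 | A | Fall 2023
SELECT name, year FROM students ORDER BY year ASC LIMIT 1

Execution result:
name | year
Ivy Williams | 1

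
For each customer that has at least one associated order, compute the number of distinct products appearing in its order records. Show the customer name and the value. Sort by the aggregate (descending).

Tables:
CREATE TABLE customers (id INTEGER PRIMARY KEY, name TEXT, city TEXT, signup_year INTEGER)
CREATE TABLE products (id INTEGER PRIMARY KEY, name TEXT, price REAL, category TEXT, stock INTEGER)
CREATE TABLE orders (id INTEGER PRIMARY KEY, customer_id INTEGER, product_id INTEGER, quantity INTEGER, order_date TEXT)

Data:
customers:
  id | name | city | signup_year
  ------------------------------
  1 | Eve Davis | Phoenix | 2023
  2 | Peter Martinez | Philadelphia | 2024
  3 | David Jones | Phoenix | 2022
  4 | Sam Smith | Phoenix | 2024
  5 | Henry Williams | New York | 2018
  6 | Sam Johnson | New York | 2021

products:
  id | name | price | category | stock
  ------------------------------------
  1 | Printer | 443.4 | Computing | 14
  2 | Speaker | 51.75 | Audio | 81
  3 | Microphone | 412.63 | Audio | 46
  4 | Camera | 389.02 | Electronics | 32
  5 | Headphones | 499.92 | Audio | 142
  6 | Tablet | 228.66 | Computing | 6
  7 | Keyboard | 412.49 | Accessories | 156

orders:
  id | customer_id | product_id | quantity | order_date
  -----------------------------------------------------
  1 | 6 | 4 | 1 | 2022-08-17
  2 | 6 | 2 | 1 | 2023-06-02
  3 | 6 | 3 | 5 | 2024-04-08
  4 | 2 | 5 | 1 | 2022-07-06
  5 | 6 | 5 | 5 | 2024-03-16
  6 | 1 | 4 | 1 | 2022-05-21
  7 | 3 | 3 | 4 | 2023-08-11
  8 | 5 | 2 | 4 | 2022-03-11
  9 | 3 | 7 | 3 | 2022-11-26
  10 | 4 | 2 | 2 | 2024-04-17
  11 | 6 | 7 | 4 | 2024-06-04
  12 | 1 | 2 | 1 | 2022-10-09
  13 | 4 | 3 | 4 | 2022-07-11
SELECT p.name, COUNT(DISTINCT c.product_id) AS distinct_product_count FROM orders c JOIN customers p ON c.customer_id = p.id GROUP BY p.id, p.name ORDER BY distinct_product_count DESC

Execution result:
name | distinct_product_count
Sam Johnson | 5
Eve Davis | 2
David Jones | 2
Sam Smith | 2
Peter Martinez | 1
Henry Williams | 1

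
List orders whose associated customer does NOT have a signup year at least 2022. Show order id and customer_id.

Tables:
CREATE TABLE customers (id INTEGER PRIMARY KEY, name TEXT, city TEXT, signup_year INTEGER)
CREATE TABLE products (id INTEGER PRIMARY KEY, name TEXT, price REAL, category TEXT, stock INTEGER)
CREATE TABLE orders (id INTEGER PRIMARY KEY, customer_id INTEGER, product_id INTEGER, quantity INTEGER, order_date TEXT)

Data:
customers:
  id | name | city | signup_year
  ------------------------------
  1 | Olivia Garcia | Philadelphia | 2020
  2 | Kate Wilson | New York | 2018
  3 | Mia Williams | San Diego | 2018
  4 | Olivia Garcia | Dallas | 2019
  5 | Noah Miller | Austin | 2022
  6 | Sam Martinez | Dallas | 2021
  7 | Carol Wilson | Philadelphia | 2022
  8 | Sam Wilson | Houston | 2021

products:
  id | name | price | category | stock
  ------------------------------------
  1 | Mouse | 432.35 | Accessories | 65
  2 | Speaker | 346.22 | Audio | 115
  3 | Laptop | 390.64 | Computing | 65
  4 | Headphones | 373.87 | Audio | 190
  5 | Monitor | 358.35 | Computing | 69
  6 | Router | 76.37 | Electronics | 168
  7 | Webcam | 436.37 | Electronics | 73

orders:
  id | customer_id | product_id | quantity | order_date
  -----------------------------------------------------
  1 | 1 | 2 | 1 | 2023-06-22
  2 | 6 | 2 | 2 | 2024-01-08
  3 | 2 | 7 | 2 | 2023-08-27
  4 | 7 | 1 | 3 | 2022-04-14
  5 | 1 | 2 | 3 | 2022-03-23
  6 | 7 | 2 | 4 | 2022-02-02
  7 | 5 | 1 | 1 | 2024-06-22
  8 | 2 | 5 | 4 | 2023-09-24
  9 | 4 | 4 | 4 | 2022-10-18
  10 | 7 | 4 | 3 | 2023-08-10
SELECT id, customer_id FROM orders WHERE customer_id NOT IN (SELECT id FROM customers WHERE signup_year >= 2022)

Execution result:
id | customer_id
1 | 1
2 | 6
3 | 2
5 | 1
8 | 2
9 | 4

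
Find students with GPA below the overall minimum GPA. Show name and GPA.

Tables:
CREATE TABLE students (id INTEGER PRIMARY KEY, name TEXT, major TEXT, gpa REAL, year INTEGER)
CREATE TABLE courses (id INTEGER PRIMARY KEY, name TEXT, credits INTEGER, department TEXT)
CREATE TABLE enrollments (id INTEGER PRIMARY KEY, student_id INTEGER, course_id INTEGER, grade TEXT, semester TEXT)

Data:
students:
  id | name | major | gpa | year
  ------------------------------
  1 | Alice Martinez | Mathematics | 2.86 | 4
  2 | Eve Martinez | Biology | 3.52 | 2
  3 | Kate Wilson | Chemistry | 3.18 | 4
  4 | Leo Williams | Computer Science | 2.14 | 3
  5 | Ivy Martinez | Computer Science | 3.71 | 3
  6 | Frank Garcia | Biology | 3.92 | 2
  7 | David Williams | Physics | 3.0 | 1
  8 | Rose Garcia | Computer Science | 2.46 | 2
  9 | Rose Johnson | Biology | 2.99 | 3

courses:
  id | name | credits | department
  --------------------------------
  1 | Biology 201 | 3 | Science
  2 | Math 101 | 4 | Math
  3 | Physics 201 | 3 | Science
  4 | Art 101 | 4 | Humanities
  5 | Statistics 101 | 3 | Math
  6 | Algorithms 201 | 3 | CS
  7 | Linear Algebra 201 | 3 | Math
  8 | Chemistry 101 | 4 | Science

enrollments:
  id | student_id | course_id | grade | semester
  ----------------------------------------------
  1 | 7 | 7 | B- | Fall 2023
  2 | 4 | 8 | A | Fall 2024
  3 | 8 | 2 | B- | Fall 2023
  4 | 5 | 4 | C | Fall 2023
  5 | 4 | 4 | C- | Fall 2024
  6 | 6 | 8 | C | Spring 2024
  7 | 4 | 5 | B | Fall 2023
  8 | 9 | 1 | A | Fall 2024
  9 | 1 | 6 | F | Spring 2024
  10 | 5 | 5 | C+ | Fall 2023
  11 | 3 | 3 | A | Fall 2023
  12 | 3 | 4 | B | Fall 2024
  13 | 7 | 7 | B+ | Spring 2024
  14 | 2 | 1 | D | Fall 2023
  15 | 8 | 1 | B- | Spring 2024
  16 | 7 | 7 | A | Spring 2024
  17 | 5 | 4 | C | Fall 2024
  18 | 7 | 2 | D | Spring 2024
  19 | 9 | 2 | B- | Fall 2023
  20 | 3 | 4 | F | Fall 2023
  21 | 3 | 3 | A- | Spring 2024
SELECT name, gpa FROM students WHERE gpa < (SELECT MIN(gpa) FROM students)

Execution result:
(no rows)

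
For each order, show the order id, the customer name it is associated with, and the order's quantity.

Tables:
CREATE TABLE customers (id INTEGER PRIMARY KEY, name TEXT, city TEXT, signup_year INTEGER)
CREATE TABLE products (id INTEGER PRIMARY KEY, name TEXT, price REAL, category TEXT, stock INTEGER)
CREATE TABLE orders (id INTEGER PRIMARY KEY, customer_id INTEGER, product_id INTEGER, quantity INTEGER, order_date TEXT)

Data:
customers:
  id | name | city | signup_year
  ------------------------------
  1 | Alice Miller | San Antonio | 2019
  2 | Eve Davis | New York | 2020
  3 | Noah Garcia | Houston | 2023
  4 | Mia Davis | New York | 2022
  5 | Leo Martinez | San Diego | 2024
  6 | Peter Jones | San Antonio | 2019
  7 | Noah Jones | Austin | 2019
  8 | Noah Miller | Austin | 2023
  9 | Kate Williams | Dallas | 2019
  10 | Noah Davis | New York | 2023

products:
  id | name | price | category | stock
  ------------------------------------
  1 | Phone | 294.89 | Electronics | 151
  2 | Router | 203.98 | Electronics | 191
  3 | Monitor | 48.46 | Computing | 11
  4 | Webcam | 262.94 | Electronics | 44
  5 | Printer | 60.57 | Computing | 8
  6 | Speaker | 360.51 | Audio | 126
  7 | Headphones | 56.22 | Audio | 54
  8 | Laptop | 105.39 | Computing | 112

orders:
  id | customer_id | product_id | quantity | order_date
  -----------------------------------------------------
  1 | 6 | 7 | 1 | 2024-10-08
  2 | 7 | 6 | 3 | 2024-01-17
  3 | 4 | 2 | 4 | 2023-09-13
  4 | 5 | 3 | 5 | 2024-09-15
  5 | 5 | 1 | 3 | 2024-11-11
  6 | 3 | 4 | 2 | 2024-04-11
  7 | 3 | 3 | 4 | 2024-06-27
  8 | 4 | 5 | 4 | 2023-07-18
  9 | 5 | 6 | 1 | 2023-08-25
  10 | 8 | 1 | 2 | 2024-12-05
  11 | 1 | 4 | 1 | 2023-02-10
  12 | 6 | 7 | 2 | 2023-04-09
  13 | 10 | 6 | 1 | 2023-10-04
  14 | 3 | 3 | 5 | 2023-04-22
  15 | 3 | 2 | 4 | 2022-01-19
SELECT c.id, p.name AS customer, c.quantity FROM orders c JOIN customers p ON c.customer_id = p.id

Execution result:
id | customer | quantity
1 | Peter Jones | 1
2 | Noah Jones | 3
3 | Mia Davis | 4
4 | Leo Martinez | 5
5 | Leo Martinez | 3
6 | Noah Garcia | 2
7 | Noah Garcia | 4
8 | Mia Davis | 4
9 | Leo Martinez | 1
10 | Noah Miller | 2
11 | Alice Miller | 1
12 | Peter Jones | 2
13 | Noah Davis | 1
14 | Noah Garcia | 5
15 | Noah Garcia | 4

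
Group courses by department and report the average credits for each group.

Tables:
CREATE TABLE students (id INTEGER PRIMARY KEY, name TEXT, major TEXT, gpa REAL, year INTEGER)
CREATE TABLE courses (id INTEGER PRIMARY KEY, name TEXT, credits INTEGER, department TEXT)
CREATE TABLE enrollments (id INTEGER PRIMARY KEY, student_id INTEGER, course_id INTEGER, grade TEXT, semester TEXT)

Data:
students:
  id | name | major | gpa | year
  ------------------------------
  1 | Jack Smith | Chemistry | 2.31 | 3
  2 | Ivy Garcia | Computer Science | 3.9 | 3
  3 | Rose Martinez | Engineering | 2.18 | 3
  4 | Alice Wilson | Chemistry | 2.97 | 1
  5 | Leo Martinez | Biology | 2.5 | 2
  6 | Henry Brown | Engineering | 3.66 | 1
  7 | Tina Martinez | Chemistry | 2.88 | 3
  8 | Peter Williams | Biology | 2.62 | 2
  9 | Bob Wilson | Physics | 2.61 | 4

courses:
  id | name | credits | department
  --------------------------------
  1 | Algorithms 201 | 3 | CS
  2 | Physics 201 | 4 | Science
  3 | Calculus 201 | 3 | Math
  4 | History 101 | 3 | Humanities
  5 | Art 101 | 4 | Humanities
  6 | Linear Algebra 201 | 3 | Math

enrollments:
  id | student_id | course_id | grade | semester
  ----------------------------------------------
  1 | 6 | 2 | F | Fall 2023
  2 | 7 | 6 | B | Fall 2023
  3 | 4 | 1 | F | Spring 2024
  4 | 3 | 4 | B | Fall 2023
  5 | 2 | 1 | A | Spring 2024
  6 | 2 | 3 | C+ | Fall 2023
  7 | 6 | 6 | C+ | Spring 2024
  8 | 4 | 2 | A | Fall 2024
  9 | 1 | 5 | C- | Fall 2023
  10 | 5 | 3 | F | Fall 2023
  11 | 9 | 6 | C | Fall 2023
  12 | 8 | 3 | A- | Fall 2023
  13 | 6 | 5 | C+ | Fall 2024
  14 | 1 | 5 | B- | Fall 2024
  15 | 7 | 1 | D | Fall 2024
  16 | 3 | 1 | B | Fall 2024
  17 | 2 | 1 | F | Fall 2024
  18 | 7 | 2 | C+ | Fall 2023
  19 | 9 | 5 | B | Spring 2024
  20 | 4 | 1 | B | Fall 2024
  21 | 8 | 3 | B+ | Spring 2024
SELECT department, AVG(credits) AS avg_credits FROM courses GROUP BY department

Execution result:
department | avg_credits
CS | 3.00
Humanities | 3.50
Math | 3.00
Science | 4.00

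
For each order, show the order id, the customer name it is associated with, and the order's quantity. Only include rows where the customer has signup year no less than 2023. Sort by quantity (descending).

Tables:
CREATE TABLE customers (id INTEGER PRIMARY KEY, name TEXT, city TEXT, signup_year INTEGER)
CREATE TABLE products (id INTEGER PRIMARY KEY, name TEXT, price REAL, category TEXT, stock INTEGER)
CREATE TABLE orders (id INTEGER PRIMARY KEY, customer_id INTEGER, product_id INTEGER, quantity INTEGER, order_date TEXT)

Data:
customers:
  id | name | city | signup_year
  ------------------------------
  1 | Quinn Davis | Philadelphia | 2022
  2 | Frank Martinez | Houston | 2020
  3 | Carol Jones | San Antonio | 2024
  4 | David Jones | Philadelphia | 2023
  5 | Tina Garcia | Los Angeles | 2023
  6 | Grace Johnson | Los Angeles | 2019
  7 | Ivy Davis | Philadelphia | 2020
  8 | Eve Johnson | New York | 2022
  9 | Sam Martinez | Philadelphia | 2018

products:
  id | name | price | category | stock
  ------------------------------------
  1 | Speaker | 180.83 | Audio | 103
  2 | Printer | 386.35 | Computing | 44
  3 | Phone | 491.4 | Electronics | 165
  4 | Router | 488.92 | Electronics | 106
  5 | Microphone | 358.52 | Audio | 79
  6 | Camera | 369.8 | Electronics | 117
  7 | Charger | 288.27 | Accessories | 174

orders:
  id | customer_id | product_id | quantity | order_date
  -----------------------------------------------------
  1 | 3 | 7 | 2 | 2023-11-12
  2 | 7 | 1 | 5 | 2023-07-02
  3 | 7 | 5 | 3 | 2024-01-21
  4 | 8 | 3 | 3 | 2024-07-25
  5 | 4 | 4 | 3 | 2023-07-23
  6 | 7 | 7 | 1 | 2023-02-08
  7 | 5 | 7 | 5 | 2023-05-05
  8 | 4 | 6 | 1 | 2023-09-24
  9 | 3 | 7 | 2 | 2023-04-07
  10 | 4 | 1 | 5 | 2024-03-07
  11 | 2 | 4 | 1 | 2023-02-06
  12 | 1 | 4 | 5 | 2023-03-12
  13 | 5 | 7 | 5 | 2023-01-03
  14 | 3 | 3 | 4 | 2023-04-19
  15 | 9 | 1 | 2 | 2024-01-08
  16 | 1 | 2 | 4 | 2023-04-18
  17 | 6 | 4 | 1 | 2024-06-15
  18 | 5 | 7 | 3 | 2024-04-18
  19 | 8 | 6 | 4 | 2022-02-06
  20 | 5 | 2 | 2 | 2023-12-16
SELECT c.id, p.name AS customer, c.quantity FROM orders c JOIN customers p ON c.customer_id = p.id WHERE p.signup_year >= 2023 ORDER BY c.quantity DESC

Execution result:
id | customer | quantity
7 | Tina Garcia | 5
10 | David Jones | 5
13 | Tina Garcia | 5
14 | Carol Jones | 4
5 | David Jones | 3
18 | Tina Garcia | 3
1 | Carol Jones | 2
9 | Carol Jones | 2
20 | Tina Garcia | 2
8 | David Jones | 1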